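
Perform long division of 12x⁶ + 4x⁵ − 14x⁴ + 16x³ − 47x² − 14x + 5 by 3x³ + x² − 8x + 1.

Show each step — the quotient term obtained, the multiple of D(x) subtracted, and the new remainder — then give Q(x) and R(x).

Q(x) = 4x³ + 6x + 2; R(x) = −x² − 4x + 3

Step 1: lead(12x⁶ + 4x⁵ − 14x⁴ + 16x³ − 47x² − 14x + 5) ÷ lead(D) = 12x⁶ ÷ 3x³ = 4x³. Subtract (4x³)·D = 12x⁶ + 4x⁵ − 32x⁴ + 4x³. Remainder: 18x⁴ + 12x³ − 47x² − 14x + 5.
Step 2: lead(18x⁴ + 12x³ − 47x² − 14x + 5) ÷ lead(D) = 18x⁴ ÷ 3x³ = 6x. Subtract (6x)·D = 18x⁴ + 6x³ − 48x² + 6x. Remainder: 6x³ + x² − 20x + 5.
Step 3: lead(6x³ + x² − 20x + 5) ÷ lead(D) = 6x³ ÷ 3x³ = 2. Subtract (2)·D = 6x³ + 2x² − 16x + 2. Remainder: −x² − 4x + 3.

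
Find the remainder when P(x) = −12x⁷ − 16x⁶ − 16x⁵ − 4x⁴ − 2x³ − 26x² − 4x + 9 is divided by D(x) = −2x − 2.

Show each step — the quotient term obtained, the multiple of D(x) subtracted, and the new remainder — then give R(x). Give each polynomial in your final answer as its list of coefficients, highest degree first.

Step 1: lead(−12x⁷ − 16x⁶ − 16x⁵ − 4x⁴ − 2x³ − 26x² − 4x + 9) ÷ lead(D) = −12x⁷ ÷ −2x = 6x⁶. Subtract (6x⁶)·D = −12x⁷ − 12x⁶. Remainder: −4x⁶ − 16x⁵ − 4x⁴ − 2x³ − 26x² − 4x + 9.
Step 2: lead(−4x⁶ − 16x⁵ − 4x⁴ − 2x³ − 26x² − 4x + 9) ÷ lead(D) = −4x⁶ ÷ −2x = 2x⁵. Subtract (2x⁵)·D = −4x⁶ − 4x⁵. Remainder: −12x⁵ − 4x⁴ − 2x³ − 26x² − 4x + 9.
Step 3: lead(−12x⁵ − 4x⁴ − 2x³ − 26x² − 4x + 9) ÷ lead(D) = −12x⁵ ÷ −2x = 6x⁴. Subtract (6x⁴)·D = −12x⁵ − 12x⁴. Remainder: 8x⁴ − 2x³ − 26x² − 4x + 9.
Step 4: lead(8x⁴ − 2x³ − 26x² − 4x + 9) ÷ lead(D) = 8x⁴ ÷ −2x = −4x³. Subtract (−4x³)·D = 8x⁴ + 8x³. Remainder: −10x³ − 26x² − 4x + 9.
Step 5: lead(−10x³ − 26x² − 4x + 9) ÷ lead(D) = −10x³ ÷ −2x = 5x². Subtract (5x²)·D = −10x³ − 10x². Remainder: −16x² − 4x + 9.
Step 6: lead(−16x² − 4x + 9) ÷ lead(D) = −16x² ÷ −2x = 8x. Subtract (8x)·D = −16x² − 16x. Remainder: 12x + 9.
Step 7: lead(12x + 9) ÷ lead(D) = 12x ÷ −2x = −6. Subtract (−6)·D = 12x + 12. Remainder: −3.

R = [-3]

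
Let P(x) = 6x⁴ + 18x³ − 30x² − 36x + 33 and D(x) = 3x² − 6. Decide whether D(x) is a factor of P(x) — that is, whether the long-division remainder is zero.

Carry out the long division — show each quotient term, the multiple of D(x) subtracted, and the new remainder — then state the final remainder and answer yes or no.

R(x) = −3, so D(x) is not a factor of P(x). no

Step 1: lead(6x⁴ + 18x³ − 30x² − 36x + 33) ÷ lead(D) = 6x⁴ ÷ 3x² = 2x². Subtract (2x²)·D = 6x⁴ − 12x². Remainder: 18x³ − 18x² − 36x + 33.
Step 2: lead(18x³ − 18x² − 36x + 33) ÷ lead(D) = 18x³ ÷ 3x² = 6x. Subtract (6x)·D = 18x³ − 36x. Remainder: −18x² + 33.
Step 3: lead(−18x² + 33) ÷ lead(D) = −18x² ÷ 3x² = −6. Subtract (−6)·D = −18x² + 36. Remainder: −3.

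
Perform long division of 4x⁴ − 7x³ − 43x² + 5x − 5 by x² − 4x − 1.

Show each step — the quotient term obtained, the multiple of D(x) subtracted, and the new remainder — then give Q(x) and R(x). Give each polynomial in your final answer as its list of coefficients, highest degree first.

Q = [4, 9, -3]; R = [2, -8]

Step 1: lead(4x⁴ − 7x³ − 43x² + 5x − 5) ÷ lead(D) = 4x⁴ ÷ x² = 4x². Subtract (4x²)·D = 4x⁴ − 16x³ − 4x². Remainder: 9x³ − 39x² + 5x − 5.
Step 2: lead(9x³ − 39x² + 5x − 5) ÷ lead(D) = 9x³ ÷ x² = 9x. Subtract (9x)·D = 9x³ − 36x² − 9x. Remainder: −3x² + 14x − 5.
Step 3: lead(−3x² + 14x − 5) ÷ lead(D) = −3x² ÷ x² = −3. Subtract (−3)·D = −3x² + 12x + 3. Remainder: 2x − 8.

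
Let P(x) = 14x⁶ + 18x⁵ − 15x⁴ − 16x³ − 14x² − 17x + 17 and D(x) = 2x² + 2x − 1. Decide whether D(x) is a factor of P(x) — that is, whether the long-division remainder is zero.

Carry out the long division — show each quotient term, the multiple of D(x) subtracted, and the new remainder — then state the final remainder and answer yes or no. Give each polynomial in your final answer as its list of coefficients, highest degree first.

R = [8], so D(x) is not a factor of P(x). no

Step 1: lead(14x⁶ + 18x⁵ − 15x⁴ − 16x³ − 14x² − 17x + 17) ÷ lead(D) = 14x⁶ ÷ 2x² = 7x⁴. Subtract (7x⁴)·D = 14x⁶ + 14x⁵ − 7x⁴. Remainder: 4x⁵ − 8x⁴ − 16x³ − 14x² − 17x + 17.
Step 2: lead(4x⁵ − 8x⁴ − 16x³ − 14x² − 17x + 17) ÷ lead(D) = 4x⁵ ÷ 2x² = 2x³. Subtract (2x³)·D = 4x⁵ + 4x⁴ − 2x³. Remainder: −12x⁴ − 14x³ − 14x² − 17x + 17.
Step 3: lead(−12x⁴ − 14x³ − 14x² − 17x + 17) ÷ lead(D) = −12x⁴ ÷ 2x² = −6x². Subtract (−6x²)·D = −12x⁴ − 12x³ + 6x². Remainder: −2x³ − 20x² − 17x + 17.
Step 4: lead(−2x³ − 20x² − 17x + 17) ÷ lead(D) = −2x³ ÷ 2x² = −x. Subtract (−x)·D = −2x³ − 2x² + x. Remainder: −18x² − 18x + 17.
Step 5: lead(−18x² − 18x + 17) ÷ lead(D) = −18x² ÷ 2x² = −9. Subtract (−9)·D = −18x² − 18x + 9. Remainder: 8.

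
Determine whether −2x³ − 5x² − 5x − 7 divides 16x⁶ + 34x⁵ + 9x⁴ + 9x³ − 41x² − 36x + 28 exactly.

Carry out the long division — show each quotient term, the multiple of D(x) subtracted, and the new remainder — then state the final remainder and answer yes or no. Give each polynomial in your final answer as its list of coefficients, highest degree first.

R = [0], so D(x) is a factor of P(x). yes

Step 1: lead(16x⁶ + 34x⁵ + 9x⁴ + 9x³ − 41x² − 36x + 28) ÷ lead(D) = 16x⁶ ÷ −2x³ = −8x³. Subtract (−8x³)·D = 16x⁶ + 40x⁵ + 40x⁴ + 56x³. Remainder: −6x⁵ − 31x⁴ − 47x³ − 41x² − 36x + 28.
Step 2: lead(−6x⁵ − 31x⁴ − 47x³ − 41x² − 36x + 28) ÷ lead(D) = −6x⁵ ÷ −2x³ = 3x². Subtract (3x²)·D = −6x⁵ − 15x⁴ − 15x³ − 21x². Remainder: −16x⁴ − 32x³ − 20x² − 36x + 28.
Step 3: lead(−16x⁴ − 32x³ − 20x² − 36x + 28) ÷ lead(D) = −16x⁴ ÷ −2x³ = 8x. Subtract (8x)·D = −16x⁴ − 40x³ − 40x² − 56x. Remainder: 8x³ + 20x² + 20x + 28.
Step 4: lead(8x³ + 20x² + 20x + 28) ÷ lead(D) = 8x³ ÷ −2x³ = −4. Subtract (−4)·D = 8x³ + 20x² + 20x + 28. Remainder: 0.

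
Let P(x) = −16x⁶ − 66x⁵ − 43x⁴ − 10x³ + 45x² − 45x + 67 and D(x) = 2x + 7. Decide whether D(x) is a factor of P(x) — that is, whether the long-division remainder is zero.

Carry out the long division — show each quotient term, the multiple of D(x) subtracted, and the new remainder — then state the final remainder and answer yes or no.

Step 1: lead(−16x⁶ − 66x⁵ − 43x⁴ − 10x³ + 45x² − 45x + 67) ÷ lead(D) = −16x⁶ ÷ 2x = −8x⁵. Subtract (−8x⁵)·D = −16x⁶ − 56x⁵. Remainder: −10x⁵ − 43x⁴ − 10x³ + 45x² − 45x + 67.
Step 2: lead(−10x⁵ − 43x⁴ − 10x³ + 45x² − 45x + 67) ÷ lead(D) = −10x⁵ ÷ 2x = −5x⁴. Subtract (−5x⁴)·D = −10x⁵ − 35x⁴. Remainder: −8x⁴ − 10x³ + 45x² − 45x + 67.
Step 3: lead(−8x⁴ − 10x³ + 45x² − 45x + 67) ÷ lead(D) = −8x⁴ ÷ 2x = −4x³. Subtract (−4x³)·D = −8x⁴ − 28x³. Remainder: 18x³ + 45x² − 45x + 67.
Step 4: lead(18x³ + 45x² − 45x + 67) ÷ lead(D) = 18x³ ÷ 2x = 9x². Subtract (9x²)·D = 18x³ + 63x². Remainder: −18x² − 45x + 67.
Step 5: lead(−18x² − 45x + 67) ÷ lead(D) = −18x² ÷ 2x = −9x. Subtract (−9x)·D = −18x² − 63x. Remainder: 18x + 67.
Step 6: lead(18x + 67) ÷ lead(D) = 18x ÷ 2x = 9. Subtract (9)·D = 18x + 63. Remainder: 4.

R(x) = 4, so D(x) is not a factor of P(x). no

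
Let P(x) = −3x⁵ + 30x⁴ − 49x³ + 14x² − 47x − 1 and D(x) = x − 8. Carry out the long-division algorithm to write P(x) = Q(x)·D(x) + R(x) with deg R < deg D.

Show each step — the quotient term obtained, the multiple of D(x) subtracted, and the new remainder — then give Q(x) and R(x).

Q(x) = −3x⁴ + 6x³ − x² + 6x + 1; R(x) = 7

Step 1: lead(−3x⁵ + 30x⁴ − 49x³ + 14x² − 47x − 1) ÷ lead(D) = −3x⁵ ÷ x = −3x⁴. Subtract (−3x⁴)·D = −3x⁵ + 24x⁴. Remainder: 6x⁴ − 49x³ + 14x² − 47x − 1.
Step 2: lead(6x⁴ − 49x³ + 14x² − 47x − 1) ÷ lead(D) = 6x⁴ ÷ x = 6x³. Subtract (6x³)·D = 6x⁴ − 48x³. Remainder: −x³ + 14x² − 47x − 1.
Step 3: lead(−x³ + 14x² − 47x − 1) ÷ lead(D) = −x³ ÷ x = −x². Subtract (−x²)·D = −x³ + 8x². Remainder: 6x² − 47x − 1.
Step 4: lead(6x² − 47x − 1) ÷ lead(D) = 6x² ÷ x = 6x. Subtract (6x)·D = 6x² − 48x. Remainder: x − 1.
Step 5: lead(x − 1) ÷ lead(D) = x ÷ x = 1. Subtract (1)·D = x − 8. Remainder: 7.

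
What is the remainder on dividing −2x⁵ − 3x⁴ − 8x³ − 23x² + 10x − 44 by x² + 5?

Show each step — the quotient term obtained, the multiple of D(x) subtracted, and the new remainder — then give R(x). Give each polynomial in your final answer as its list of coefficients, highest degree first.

Step 1: lead(−2x⁵ − 3x⁴ − 8x³ − 23x² + 10x − 44) ÷ lead(D) = −2x⁵ ÷ x² = −2x³. Subtract (−2x³)·D = −2x⁵ − 10x³. Remainder: −3x⁴ + 2x³ − 23x² + 10x − 44.
Step 2: lead(−3x⁴ + 2x³ − 23x² + 10x − 44) ÷ lead(D) = −3x⁴ ÷ x² = −3x². Subtract (−3x²)·D = −3x⁴ − 15x². Remainder: 2x³ − 8x² + 10x − 44.
Step 3: lead(2x³ − 8x² + 10x − 44) ÷ lead(D) = 2x³ ÷ x² = 2x. Subtract (2x)·D = 2x³ + 10x. Remainder: −8x² − 44.
Step 4: lead(−8x² − 44) ÷ lead(D) = −8x² ÷ x² = −8. Subtract (−8)·D = −8x² − 40. Remainder: −4.

R = [-4]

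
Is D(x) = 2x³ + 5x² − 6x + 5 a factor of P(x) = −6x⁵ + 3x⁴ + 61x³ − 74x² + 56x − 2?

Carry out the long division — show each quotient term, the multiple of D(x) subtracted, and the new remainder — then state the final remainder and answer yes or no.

R(x) = 5x + 3, so D(x) is not a factor of P(x). no

Step 1: lead(−6x⁵ + 3x⁴ + 61x³ − 74x² + 56x − 2) ÷ lead(D) = −6x⁵ ÷ 2x³ = −3x². Subtract (−3x²)·D = −6x⁵ − 15x⁴ + 18x³ − 15x². Remainder: 18x⁴ + 43x³ − 59x² + 56x − 2.
Step 2: lead(18x⁴ + 43x³ − 59x² + 56x − 2) ÷ lead(D) = 18x⁴ ÷ 2x³ = 9x. Subtract (9x)·D = 18x⁴ + 45x³ − 54x² + 45x. Remainder: −2x³ − 5x² + 11x − 2.
Step 3: lead(−2x³ − 5x² + 11x − 2) ÷ lead(D) = −2x³ ÷ 2x³ = −1. Subtract (−1)·D = −2x³ − 5x² + 6x − 5. Remainder: 5x + 3.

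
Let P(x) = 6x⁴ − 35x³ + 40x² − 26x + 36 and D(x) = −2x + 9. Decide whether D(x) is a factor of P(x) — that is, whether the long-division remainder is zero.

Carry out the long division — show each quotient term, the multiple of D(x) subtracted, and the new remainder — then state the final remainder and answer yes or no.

Step 1: lead(6x⁴ − 35x³ + 40x² − 26x + 36) ÷ lead(D) = 6x⁴ ÷ −2x = −3x³. Subtract (−3x³)·D = 6x⁴ − 27x³. Remainder: −8x³ + 40x² − 26x + 36.
Step 2: lead(−8x³ + 40x² − 26x + 36) ÷ lead(D) = −8x³ ÷ −2x = 4x². Subtract (4x²)·D = −8x³ + 36x². Remainder: 4x² − 26x + 36.
Step 3: lead(4x² − 26x + 36) ÷ lead(D) = 4x² ÷ −2x = −2x. Subtract (−2x)·D = 4x² − 18x. Remainder: −8x + 36.
Step 4: lead(−8x + 36) ÷ lead(D) = −8x ÷ −2x = 4. Subtract (4)·D = −8x + 36. Remainder: 0.

R(x) = 0, so D(x) is a factor of P(x). yes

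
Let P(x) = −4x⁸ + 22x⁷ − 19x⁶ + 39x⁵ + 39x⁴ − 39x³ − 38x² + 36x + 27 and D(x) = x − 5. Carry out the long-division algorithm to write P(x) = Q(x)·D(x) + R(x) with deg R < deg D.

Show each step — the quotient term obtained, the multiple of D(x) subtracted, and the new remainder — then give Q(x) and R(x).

Q(x) = −4x⁷ + 2x⁶ − 9x⁵ − 6x⁴ + 9x³ + 6x² − 8x − 4; R(x) = 7

Step 1: lead(−4x⁸ + 22x⁷ − 19x⁶ + 39x⁵ + 39x⁴ − 39x³ − 38x² + 36x + 27) ÷ lead(D) = −4x⁸ ÷ x = −4x⁷. Subtract (−4x⁷)·D = −4x⁸ + 20x⁷. Remainder: 2x⁷ − 19x⁶ + 39x⁵ + 39x⁴ − 39x³ − 38x² + 36x + 27.
Step 2: lead(2x⁷ − 19x⁶ + 39x⁵ + 39x⁴ − 39x³ − 38x² + 36x + 27) ÷ lead(D) = 2x⁷ ÷ x = 2x⁶. Subtract (2x⁶)·D = 2x⁷ − 10x⁶. Remainder: −9x⁶ + 39x⁵ + 39x⁴ − 39x³ − 38x² + 36x + 27.
Step 3: lead(−9x⁶ + 39x⁵ + 39x⁴ − 39x³ − 38x² + 36x + 27) ÷ lead(D) = −9x⁶ ÷ x = −9x⁵. Subtract (−9x⁵)·D = −9x⁶ + 45x⁵. Remainder: −6x⁵ + 39x⁴ − 39x³ − 38x² + 36x + 27.
Step 4: lead(−6x⁵ + 39x⁴ − 39x³ − 38x² + 36x + 27) ÷ lead(D) = −6x⁵ ÷ x = −6x⁴. Subtract (−6x⁴)·D = −6x⁵ + 30x⁴. Remainder: 9x⁴ − 39x³ − 38x² + 36x + 27.
Step 5: lead(9x⁴ − 39x³ − 38x² + 36x + 27) ÷ lead(D) = 9x⁴ ÷ x = 9x³. Subtract (9x³)·D = 9x⁴ − 45x³. Remainder: 6x³ − 38x² + 36x + 27.
Step 6: lead(6x³ − 38x² + 36x + 27) ÷ lead(D) = 6x³ ÷ x = 6x². Subtract (6x²)·D = 6x³ − 30x². Remainder: −8x² + 36x + 27.
Step 7: lead(−8x² + 36x + 27) ÷ lead(D) = −8x² ÷ x = −8x. Subtract (−8x)·D = −8x² + 40x. Remainder: −4x + 27.
Step 8: lead(−4x + 27) ÷ lead(D) = −4x ÷ x = −4. Subtract (−4)·D = −4x + 20. Remainder: 7.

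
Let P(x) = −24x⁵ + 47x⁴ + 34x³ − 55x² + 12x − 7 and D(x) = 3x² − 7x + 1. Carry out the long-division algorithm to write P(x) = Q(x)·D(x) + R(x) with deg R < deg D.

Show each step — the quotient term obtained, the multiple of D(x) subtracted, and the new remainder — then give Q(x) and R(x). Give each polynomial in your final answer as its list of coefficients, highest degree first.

Q = [-8, -3, 7, -1]; R = [-2, -6]

Step 1: lead(−24x⁵ + 47x⁴ + 34x³ − 55x² + 12x − 7) ÷ lead(D) = −24x⁵ ÷ 3x² = −8x³. Subtract (−8x³)·D = −24x⁵ + 56x⁴ − 8x³. Remainder: −9x⁴ + 42x³ − 55x² + 12x − 7.
Step 2: lead(−9x⁴ + 42x³ − 55x² + 12x − 7) ÷ lead(D) = −9x⁴ ÷ 3x² = −3x². Subtract (−3x²)·D = −9x⁴ + 21x³ − 3x². Remainder: 21x³ − 52x² + 12x − 7.
Step 3: lead(21x³ − 52x² + 12x − 7) ÷ lead(D) = 21x³ ÷ 3x² = 7x. Subtract (7x)·D = 21x³ − 49x² + 7x. Remainder: −3x² + 5x − 7.
Step 4: lead(−3x² + 5x − 7) ÷ lead(D) = −3x² ÷ 3x² = −1. Subtract (−1)·D = −3x² + 7x − 1. Remainder: −2x − 6.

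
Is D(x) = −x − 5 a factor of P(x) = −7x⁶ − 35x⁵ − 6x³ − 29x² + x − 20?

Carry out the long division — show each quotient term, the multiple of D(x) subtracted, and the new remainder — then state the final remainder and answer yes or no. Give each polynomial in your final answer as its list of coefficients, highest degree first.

Step 1: lead(−7x⁶ − 35x⁵ − 6x³ − 29x² + x − 20) ÷ lead(D) = −7x⁶ ÷ −x = 7x⁵. Subtract (7x⁵)·D = −7x⁶ − 35x⁵. Remainder: −6x³ − 29x² + x − 20.
Step 2: lead(−6x³ − 29x² + x − 20) ÷ lead(D) = −6x³ ÷ −x = 6x². Subtract (6x²)·D = −6x³ − 30x². Remainder: x² + x − 20.
Step 3: lead(x² + x − 20) ÷ lead(D) = x² ÷ −x = −x. Subtract (−x)·D = x² + 5x. Remainder: −4x − 20.
Step 4: lead(−4x − 20) ÷ lead(D) = −4x ÷ −x = 4. Subtract (4)·D = −4x − 20. Remainder: 0.

R = [0], so D(x) is a factor of P(x). yes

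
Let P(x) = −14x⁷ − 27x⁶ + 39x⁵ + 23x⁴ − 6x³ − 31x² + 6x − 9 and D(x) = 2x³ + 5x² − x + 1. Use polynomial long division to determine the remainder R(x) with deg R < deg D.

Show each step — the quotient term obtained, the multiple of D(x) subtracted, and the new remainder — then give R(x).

R(x) = −3x − 2

Step 1: lead(−14x⁷ − 27x⁶ + 39x⁵ + 23x⁴ − 6x³ − 31x² + 6x − 9) ÷ lead(D) = −14x⁷ ÷ 2x³ = −7x⁴. Subtract (−7x⁴)·D = −14x⁷ − 35x⁶ + 7x⁵ − 7x⁴. Remainder: 8x⁶ + 32x⁵ + 30x⁴ − 6x³ − 31x² + 6x − 9.
Step 2: lead(8x⁶ + 32x⁵ + 30x⁴ − 6x³ − 31x² + 6x − 9) ÷ lead(D) = 8x⁶ ÷ 2x³ = 4x³. Subtract (4x³)·D = 8x⁶ + 20x⁵ − 4x⁴ + 4x³. Remainder: 12x⁵ + 34x⁴ − 10x³ − 31x² + 6x − 9.
Step 3: lead(12x⁵ + 34x⁴ − 10x³ − 31x² + 6x − 9) ÷ lead(D) = 12x⁵ ÷ 2x³ = 6x². Subtract (6x²)·D = 12x⁵ + 30x⁴ − 6x³ + 6x². Remainder: 4x⁴ − 4x³ − 37x² + 6x − 9.
Step 4: lead(4x⁴ − 4x³ − 37x² + 6x − 9) ÷ lead(D) = 4x⁴ ÷ 2x³ = 2x. Subtract (2x)·D = 4x⁴ + 10x³ − 2x² + 2x. Remainder: −14x³ − 35x² + 4x − 9.
Step 5: lead(−14x³ − 35x² + 4x − 9) ÷ lead(D) = −14x³ ÷ 2x³ = −7. Subtract (−7)·D = −14x³ − 35x² + 7x − 7. Remainder: −3x − 2.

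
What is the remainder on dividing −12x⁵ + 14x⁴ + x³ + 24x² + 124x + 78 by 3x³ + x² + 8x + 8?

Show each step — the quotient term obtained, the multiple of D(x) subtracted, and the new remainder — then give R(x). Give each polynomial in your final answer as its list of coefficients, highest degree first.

Step 1: lead(−12x⁵ + 14x⁴ + x³ + 24x² + 124x + 78) ÷ lead(D) = −12x⁵ ÷ 3x³ = −4x². Subtract (−4x²)·D = −12x⁵ − 4x⁴ − 32x³ − 32x². Remainder: 18x⁴ + 33x³ + 56x² + 124x + 78.
Step 2: lead(18x⁴ + 33x³ + 56x² + 124x + 78) ÷ lead(D) = 18x⁴ ÷ 3x³ = 6x. Subtract (6x)·D = 18x⁴ + 6x³ + 48x² + 48x. Remainder: 27x³ + 8x² + 76x + 78.
Step 3: lead(27x³ + 8x² + 76x + 78) ÷ lead(D) = 27x³ ÷ 3x³ = 9. Subtract (9)·D = 27x³ + 9x² + 72x + 72. Remainder: −x² + 4x + 6.

R = [-1, 4, 6]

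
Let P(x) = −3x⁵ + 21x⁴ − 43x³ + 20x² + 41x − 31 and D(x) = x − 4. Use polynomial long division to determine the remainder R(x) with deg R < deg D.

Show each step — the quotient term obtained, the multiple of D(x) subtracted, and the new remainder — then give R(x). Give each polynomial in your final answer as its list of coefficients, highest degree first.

R = [5]

Step 1: lead(−3x⁵ + 21x⁴ − 43x³ + 20x² + 41x − 31) ÷ lead(D) = −3x⁵ ÷ x = −3x⁴. Subtract (−3x⁴)·D = −3x⁵ + 12x⁴. Remainder: 9x⁴ − 43x³ + 20x² + 41x − 31.
Step 2: lead(9x⁴ − 43x³ + 20x² + 41x − 31) ÷ lead(D) = 9x⁴ ÷ x = 9x³. Subtract (9x³)·D = 9x⁴ − 36x³. Remainder: −7x³ + 20x² + 41x − 31.
Step 3: lead(−7x³ + 20x² + 41x − 31) ÷ lead(D) = −7x³ ÷ x = −7x². Subtract (−7x²)·D = −7x³ + 28x². Remainder: −8x² + 41x − 31.
Step 4: lead(−8x² + 41x − 31) ÷ lead(D) = −8x² ÷ x = −8x. Subtract (−8x)·D = −8x² + 32x. Remainder: 9x − 31.
Step 5: lead(9x − 31) ÷ lead(D) = 9x ÷ x = 9. Subtract (9)·D = 9x − 36. Remainder: 5.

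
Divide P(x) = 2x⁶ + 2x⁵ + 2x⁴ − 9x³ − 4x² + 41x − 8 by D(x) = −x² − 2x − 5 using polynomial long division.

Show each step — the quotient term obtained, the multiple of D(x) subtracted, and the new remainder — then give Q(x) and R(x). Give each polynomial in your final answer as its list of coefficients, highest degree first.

Step 1: lead(2x⁶ + 2x⁵ + 2x⁴ − 9x³ − 4x² + 41x − 8) ÷ lead(D) = 2x⁶ ÷ −x² = −2x⁴. Subtract (−2x⁴)·D = 2x⁶ + 4x⁵ + 10x⁴. Remainder: −2x⁵ − 8x⁴ − 9x³ − 4x² + 41x − 8.
Step 2: lead(−2x⁵ − 8x⁴ − 9x³ − 4x² + 41x − 8) ÷ lead(D) = −2x⁵ ÷ −x² = 2x³. Subtract (2x³)·D = −2x⁵ − 4x⁴ − 10x³. Remainder: −4x⁴ + x³ − 4x² + 41x − 8.
Step 3: lead(−4x⁴ + x³ − 4x² + 41x − 8) ÷ lead(D) = −4x⁴ ÷ −x² = 4x². Subtract (4x²)·D = −4x⁴ − 8x³ − 20x². Remainder: 9x³ + 16x² + 41x − 8.
Step 4: lead(9x³ + 16x² + 41x − 8) ÷ lead(D) = 9x³ ÷ −x² = −9x. Subtract (−9x)·D = 9x³ + 18x² + 45x. Remainder: −2x² − 4x − 8.
Step 5: lead(−2x² − 4x − 8) ÷ lead(D) = −2x² ÷ −x² = 2. Subtract (2)·D = −2x² − 4x − 10. Remainder: 2.

Q = [-2, 2, 4, -9, 2]; R = [2]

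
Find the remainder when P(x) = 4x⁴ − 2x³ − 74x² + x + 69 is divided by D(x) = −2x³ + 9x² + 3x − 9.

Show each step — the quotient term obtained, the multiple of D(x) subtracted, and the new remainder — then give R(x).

Step 1: lead(4x⁴ − 2x³ − 74x² + x + 69) ÷ lead(D) = 4x⁴ ÷ −2x³ = −2x. Subtract (−2x)·D = 4x⁴ − 18x³ − 6x² + 18x. Remainder: 16x³ − 68x² − 17x + 69.
Step 2: lead(16x³ − 68x² − 17x + 69) ÷ lead(D) = 16x³ ÷ −2x³ = −8. Subtract (−8)·D = 16x³ − 72x² − 24x + 72. Remainder: 4x² + 7x − 3.

R(x) = 4x² + 7x − 3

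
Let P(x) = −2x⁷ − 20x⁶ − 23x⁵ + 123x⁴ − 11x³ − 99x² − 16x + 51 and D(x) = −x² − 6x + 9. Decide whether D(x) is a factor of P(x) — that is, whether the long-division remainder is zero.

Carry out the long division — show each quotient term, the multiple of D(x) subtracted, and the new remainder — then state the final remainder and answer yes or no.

R(x) = 2x − 3, so D(x) is not a factor of P(x). no

Step 1: lead(−2x⁷ − 20x⁶ − 23x⁵ + 123x⁴ − 11x³ − 99x² − 16x + 51) ÷ lead(D) = −2x⁷ ÷ −x² = 2x⁵. Subtract (2x⁵)·D = −2x⁷ − 12x⁶ + 18x⁵. Remainder: −8x⁶ − 41x⁵ + 123x⁴ − 11x³ − 99x² − 16x + 51.
Step 2: lead(−8x⁶ − 41x⁵ + 123x⁴ − 11x³ − 99x² − 16x + 51) ÷ lead(D) = −8x⁶ ÷ −x² = 8x⁴. Subtract (8x⁴)·D = −8x⁶ − 48x⁵ + 72x⁴. Remainder: 7x⁵ + 51x⁴ − 11x³ − 99x² − 16x + 51.
Step 3: lead(7x⁵ + 51x⁴ − 11x³ − 99x² − 16x + 51) ÷ lead(D) = 7x⁵ ÷ −x² = −7x³. Subtract (−7x³)·D = 7x⁵ + 42x⁴ − 63x³. Remainder: 9x⁴ + 52x³ − 99x² − 16x + 51.
Step 4: lead(9x⁴ + 52x³ − 99x² − 16x + 51) ÷ lead(D) = 9x⁴ ÷ −x² = −9x². Subtract (−9x²)·D = 9x⁴ + 54x³ − 81x². Remainder: −2x³ − 18x² − 16x + 51.
Step 5: lead(−2x³ − 18x² − 16x + 51) ÷ lead(D) = −2x³ ÷ −x² = 2x. Subtract (2x)·D = −2x³ − 12x² + 18x. Remainder: −6x² − 34x + 51.
Step 6: lead(−6x² − 34x + 51) ÷ lead(D) = −6x² ÷ −x² = 6. Subtract (6)·D = −6x² − 36x + 54. Remainder: 2x − 3.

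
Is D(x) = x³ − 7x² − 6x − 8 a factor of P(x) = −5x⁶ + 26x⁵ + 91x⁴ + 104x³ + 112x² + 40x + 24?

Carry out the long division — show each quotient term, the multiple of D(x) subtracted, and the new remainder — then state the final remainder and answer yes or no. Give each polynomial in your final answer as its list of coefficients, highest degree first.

Step 1: lead(−5x⁶ + 26x⁵ + 91x⁴ + 104x³ + 112x² + 40x + 24) ÷ lead(D) = −5x⁶ ÷ x³ = −5x³. Subtract (−5x³)·D = −5x⁶ + 35x⁵ + 30x⁴ + 40x³. Remainder: −9x⁵ + 61x⁴ + 64x³ + 112x² + 40x + 24.
Step 2: lead(−9x⁵ + 61x⁴ + 64x³ + 112x² + 40x + 24) ÷ lead(D) = −9x⁵ ÷ x³ = −9x². Subtract (−9x²)·D = −9x⁵ + 63x⁴ + 54x³ + 72x². Remainder: −2x⁴ + 10x³ + 40x² + 40x + 24.
Step 3: lead(−2x⁴ + 10x³ + 40x² + 40x + 24) ÷ lead(D) = −2x⁴ ÷ x³ = −2x. Subtract (−2x)·D = −2x⁴ + 14x³ + 12x² + 16x. Remainder: −4x³ + 28x² + 24x + 24.
Step 4: lead(−4x³ + 28x² + 24x + 24) ÷ lead(D) = −4x³ ÷ x³ = −4. Subtract (−4)·D = −4x³ + 28x² + 24x + 32. Remainder: −8.

R = [-8], so D(x) is not a factor of P(x). no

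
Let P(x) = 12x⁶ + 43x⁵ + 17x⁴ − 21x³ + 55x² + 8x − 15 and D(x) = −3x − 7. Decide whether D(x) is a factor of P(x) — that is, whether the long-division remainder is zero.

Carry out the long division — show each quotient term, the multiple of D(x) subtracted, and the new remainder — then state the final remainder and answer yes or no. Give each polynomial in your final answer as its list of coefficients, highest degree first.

Step 1: lead(12x⁶ + 43x⁵ + 17x⁴ − 21x³ + 55x² + 8x − 15) ÷ lead(D) = 12x⁶ ÷ −3x = −4x⁵. Subtract (−4x⁵)·D = 12x⁶ + 28x⁵. Remainder: 15x⁵ + 17x⁴ − 21x³ + 55x² + 8x − 15.
Step 2: lead(15x⁵ + 17x⁴ − 21x³ + 55x² + 8x − 15) ÷ lead(D) = 15x⁵ ÷ −3x = −5x⁴. Subtract (−5x⁴)·D = 15x⁵ + 35x⁴. Remainder: −18x⁴ − 21x³ + 55x² + 8x − 15.
Step 3: lead(−18x⁴ − 21x³ + 55x² + 8x − 15) ÷ lead(D) = −18x⁴ ÷ −3x = 6x³. Subtract (6x³)·D = −18x⁴ − 42x³. Remainder: 21x³ + 55x² + 8x − 15.
Step 4: lead(21x³ + 55x² + 8x − 15) ÷ lead(D) = 21x³ ÷ −3x = −7x². Subtract (−7x²)·D = 21x³ + 49x². Remainder: 6x² + 8x − 15.
Step 5: lead(6x² + 8x − 15) ÷ lead(D) = 6x² ÷ −3x = −2x. Subtract (−2x)·D = 6x² + 14x. Remainder: −6x − 15.
Step 6: lead(−6x − 15) ÷ lead(D) = −6x ÷ −3x = 2. Subtract (2)·D = −6x − 14. Remainder: −1.

R = [-1], so D(x) is not a factor of P(x). no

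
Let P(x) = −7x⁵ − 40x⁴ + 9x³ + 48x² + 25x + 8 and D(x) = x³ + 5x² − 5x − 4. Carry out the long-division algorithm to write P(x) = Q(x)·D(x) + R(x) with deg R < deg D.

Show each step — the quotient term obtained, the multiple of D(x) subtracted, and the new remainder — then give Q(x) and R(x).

Q(x) = −7x² − 5x − 1; R(x) = 4

Step 1: lead(−7x⁵ − 40x⁴ + 9x³ + 48x² + 25x + 8) ÷ lead(D) = −7x⁵ ÷ x³ = −7x². Subtract (−7x²)·D = −7x⁵ − 35x⁴ + 35x³ + 28x². Remainder: −5x⁴ − 26x³ + 20x² + 25x + 8.
Step 2: lead(−5x⁴ − 26x³ + 20x² + 25x + 8) ÷ lead(D) = −5x⁴ ÷ x³ = −5x. Subtract (−5x)·D = −5x⁴ − 25x³ + 25x² + 20x. Remainder: −x³ − 5x² + 5x + 8.
Step 3: lead(−x³ − 5x² + 5x + 8) ÷ lead(D) = −x³ ÷ x³ = −1. Subtract (−1)·D = −x³ − 5x² + 5x + 4. Remainder: 4.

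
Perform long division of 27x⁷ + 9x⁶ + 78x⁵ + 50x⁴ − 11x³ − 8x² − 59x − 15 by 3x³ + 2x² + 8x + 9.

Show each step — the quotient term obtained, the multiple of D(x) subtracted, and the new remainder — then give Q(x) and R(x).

Step 1: lead(27x⁷ + 9x⁶ + 78x⁵ + 50x⁴ − 11x³ − 8x² − 59x − 15) ÷ lead(D) = 27x⁷ ÷ 3x³ = 9x⁴. Subtract (9x⁴)·D = 27x⁷ + 18x⁶ + 72x⁵ + 81x⁴. Remainder: −9x⁶ + 6x⁵ − 31x⁴ − 11x³ − 8x² − 59x − 15.
Step 2: lead(−9x⁶ + 6x⁵ − 31x⁴ − 11x³ − 8x² − 59x − 15) ÷ lead(D) = −9x⁶ ÷ 3x³ = −3x³. Subtract (−3x³)·D = −9x⁶ − 6x⁵ − 24x⁴ − 27x³. Remainder: 12x⁵ − 7x⁴ + 16x³ − 8x² − 59x − 15.
Step 3: lead(12x⁵ − 7x⁴ + 16x³ − 8x² − 59x − 15) ÷ lead(D) = 12x⁵ ÷ 3x³ = 4x². Subtract (4x²)·D = 12x⁵ + 8x⁴ + 32x³ + 36x². Remainder: −15x⁴ − 16x³ − 44x² − 59x − 15.
Step 4: lead(−15x⁴ − 16x³ − 44x² − 59x − 15) ÷ lead(D) = −15x⁴ ÷ 3x³ = −5x. Subtract (−5x)·D = −15x⁴ − 10x³ − 40x² − 45x. Remainder: −6x³ − 4x² − 14x − 15.
Step 5: lead(−6x³ − 4x² − 14x − 15) ÷ lead(D) = −6x³ ÷ 3x³ = −2. Subtract (−2)·D = −6x³ − 4x² − 16x − 18. Remainder: 2x + 3.

Q(x) = 9x⁴ − 3x³ + 4x² − 5x − 2; R(x) = 2x + 3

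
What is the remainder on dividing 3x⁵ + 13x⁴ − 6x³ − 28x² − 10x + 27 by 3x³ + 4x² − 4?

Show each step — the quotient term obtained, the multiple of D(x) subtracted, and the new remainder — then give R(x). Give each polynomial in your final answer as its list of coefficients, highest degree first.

R = [2, 3]

Step 1: lead(3x⁵ + 13x⁴ − 6x³ − 28x² − 10x + 27) ÷ lead(D) = 3x⁵ ÷ 3x³ = x². Subtract (x²)·D = 3x⁵ + 4x⁴ − 4x². Remainder: 9x⁴ − 6x³ − 24x² − 10x + 27.
Step 2: lead(9x⁴ − 6x³ − 24x² − 10x + 27) ÷ lead(D) = 9x⁴ ÷ 3x³ = 3x. Subtract (3x)·D = 9x⁴ + 12x³ − 12x. Remainder: −18x³ − 24x² + 2x + 27.
Step 3: lead(−18x³ − 24x² + 2x + 27) ÷ lead(D) = −18x³ ÷ 3x³ = −6. Subtract (−6)·D = −18x³ − 24x² + 24. Remainder: 2x + 3.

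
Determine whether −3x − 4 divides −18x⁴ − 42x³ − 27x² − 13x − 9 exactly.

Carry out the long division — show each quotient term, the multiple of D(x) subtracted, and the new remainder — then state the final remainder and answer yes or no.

R(x) = 3, so D(x) is not a factor of P(x). no

Step 1: lead(−18x⁴ − 42x³ − 27x² − 13x − 9) ÷ lead(D) = −18x⁴ ÷ −3x = 6x³. Subtract (6x³)·D = −18x⁴ − 24x³. Remainder: −18x³ − 27x² − 13x − 9.
Step 2: lead(−18x³ − 27x² − 13x − 9) ÷ lead(D) = −18x³ ÷ −3x = 6x². Subtract (6x²)·D = −18x³ − 24x². Remainder: −3x² − 13x − 9.
Step 3: lead(−3x² − 13x − 9) ÷ lead(D) = −3x² ÷ −3x = x. Subtract (x)·D = −3x² − 4x. Remainder: −9x − 9.
Step 4: lead(−9x − 9) ÷ lead(D) = −9x ÷ −3x = 3. Subtract (3)·D = −9x − 12. Remainder: 3.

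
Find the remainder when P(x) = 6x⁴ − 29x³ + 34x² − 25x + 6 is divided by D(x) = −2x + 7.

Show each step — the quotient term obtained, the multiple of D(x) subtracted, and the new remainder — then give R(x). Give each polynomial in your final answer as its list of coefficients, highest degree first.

R = [-8]

Step 1: lead(6x⁴ − 29x³ + 34x² − 25x + 6) ÷ lead(D) = 6x⁴ ÷ −2x = −3x³. Subtract (−3x³)·D = 6x⁴ − 21x³. Remainder: −8x³ + 34x² − 25x + 6.
Step 2: lead(−8x³ + 34x² − 25x + 6) ÷ lead(D) = −8x³ ÷ −2x = 4x². Subtract (4x²)·D = −8x³ + 28x². Remainder: 6x² − 25x + 6.
Step 3: lead(6x² − 25x + 6) ÷ lead(D) = 6x² ÷ −2x = −3x. Subtract (−3x)·D = 6x² − 21x. Remainder: −4x + 6.
Step 4: lead(−4x + 6) ÷ lead(D) = −4x ÷ −2x = 2. Subtract (2)·D = −4x + 14. Remainder: −8.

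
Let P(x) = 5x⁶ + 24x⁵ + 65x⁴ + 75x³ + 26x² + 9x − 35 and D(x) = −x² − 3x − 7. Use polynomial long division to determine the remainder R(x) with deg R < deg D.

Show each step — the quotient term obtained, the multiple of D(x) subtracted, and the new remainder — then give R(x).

R(x) = −7

Step 1: lead(5x⁶ + 24x⁵ + 65x⁴ + 75x³ + 26x² + 9x − 35) ÷ lead(D) = 5x⁶ ÷ −x² = −5x⁴. Subtract (−5x⁴)·D = 5x⁶ + 15x⁵ + 35x⁴. Remainder: 9x⁵ + 30x⁴ + 75x³ + 26x² + 9x − 35.
Step 2: lead(9x⁵ + 30x⁴ + 75x³ + 26x² + 9x − 35) ÷ lead(D) = 9x⁵ ÷ −x² = −9x³. Subtract (−9x³)·D = 9x⁵ + 27x⁴ + 63x³. Remainder: 3x⁴ + 12x³ + 26x² + 9x − 35.
Step 3: lead(3x⁴ + 12x³ + 26x² + 9x − 35) ÷ lead(D) = 3x⁴ ÷ −x² = −3x². Subtract (−3x²)·D = 3x⁴ + 9x³ + 21x². Remainder: 3x³ + 5x² + 9x − 35.
Step 4: lead(3x³ + 5x² + 9x − 35) ÷ lead(D) = 3x³ ÷ −x² = −3x. Subtract (−3x)·D = 3x³ + 9x² + 21x. Remainder: −4x² − 12x − 35.
Step 5: lead(−4x² − 12x − 35) ÷ lead(D) = −4x² ÷ −x² = 4. Subtract (4)·D = −4x² − 12x − 28. Remainder: −7.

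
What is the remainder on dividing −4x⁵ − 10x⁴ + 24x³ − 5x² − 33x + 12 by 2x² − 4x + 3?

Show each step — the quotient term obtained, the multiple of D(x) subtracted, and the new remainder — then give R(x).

R(x) = −4x − 3

Step 1: lead(−4x⁵ − 10x⁴ + 24x³ − 5x² − 33x + 12) ÷ lead(D) = −4x⁵ ÷ 2x² = −2x³. Subtract (−2x³)·D = −4x⁵ + 8x⁴ − 6x³. Remainder: −18x⁴ + 30x³ − 5x² − 33x + 12.
Step 2: lead(−18x⁴ + 30x³ − 5x² − 33x + 12) ÷ lead(D) = −18x⁴ ÷ 2x² = −9x². Subtract (−9x²)·D = −18x⁴ + 36x³ − 27x². Remainder: −6x³ + 22x² − 33x + 12.
Step 3: lead(−6x³ + 22x² − 33x + 12) ÷ lead(D) = −6x³ ÷ 2x² = −3x. Subtract (−3x)·D = −6x³ + 12x² − 9x. Remainder: 10x² − 24x + 12.
Step 4: lead(10x² − 24x + 12) ÷ lead(D) = 10x² ÷ 2x² = 5. Subtract (5)·D = 10x² − 20x + 15. Remainder: −4x − 3.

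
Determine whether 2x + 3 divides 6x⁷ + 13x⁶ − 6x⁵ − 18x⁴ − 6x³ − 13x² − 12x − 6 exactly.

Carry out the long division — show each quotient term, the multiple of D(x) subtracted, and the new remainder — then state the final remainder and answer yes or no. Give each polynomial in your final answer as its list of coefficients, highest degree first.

R = [3], so D(x) is not a factor of P(x). no

Step 1: lead(6x⁷ + 13x⁶ − 6x⁵ − 18x⁴ − 6x³ − 13x² − 12x − 6) ÷ lead(D) = 6x⁷ ÷ 2x = 3x⁶. Subtract (3x⁶)·D = 6x⁷ + 9x⁶. Remainder: 4x⁶ − 6x⁵ − 18x⁴ − 6x³ − 13x² − 12x − 6.
Step 2: lead(4x⁶ − 6x⁵ − 18x⁴ − 6x³ − 13x² − 12x − 6) ÷ lead(D) = 4x⁶ ÷ 2x = 2x⁵. Subtract (2x⁵)·D = 4x⁶ + 6x⁵. Remainder: −12x⁵ − 18x⁴ − 6x³ − 13x² − 12x − 6.
Step 3: lead(−12x⁵ − 18x⁴ − 6x³ − 13x² − 12x − 6) ÷ lead(D) = −12x⁵ ÷ 2x = −6x⁴. Subtract (−6x⁴)·D = −12x⁵ − 18x⁴. Remainder: −6x³ − 13x² − 12x − 6.
Step 4: lead(−6x³ − 13x² − 12x − 6) ÷ lead(D) = −6x³ ÷ 2x = −3x². Subtract (−3x²)·D = −6x³ − 9x². Remainder: −4x² − 12x − 6.
Step 5: lead(−4x² − 12x − 6) ÷ lead(D) = −4x² ÷ 2x = −2x. Subtract (−2x)·D = −4x² − 6x. Remainder: −6x − 6.
Step 6: lead(−6x − 6) ÷ lead(D) = −6x ÷ 2x = −3. Subtract (−3)·D = −6x − 9. Remainder: 3.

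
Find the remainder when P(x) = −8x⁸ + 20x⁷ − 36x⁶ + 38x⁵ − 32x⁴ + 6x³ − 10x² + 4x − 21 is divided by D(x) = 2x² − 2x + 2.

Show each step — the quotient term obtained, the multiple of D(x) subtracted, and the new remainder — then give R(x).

Step 1: lead(−8x⁸ + 20x⁷ − 36x⁶ + 38x⁵ − 32x⁴ + 6x³ − 10x² + 4x − 21) ÷ lead(D) = −8x⁸ ÷ 2x² = −4x⁶. Subtract (−4x⁶)·D = −8x⁸ + 8x⁷ − 8x⁶. Remainder: 12x⁷ − 28x⁶ + 38x⁵ − 32x⁴ + 6x³ − 10x² + 4x − 21.
Step 2: lead(12x⁷ − 28x⁶ + 38x⁵ − 32x⁴ + 6x³ − 10x² + 4x − 21) ÷ lead(D) = 12x⁷ ÷ 2x² = 6x⁵. Subtract (6x⁵)·D = 12x⁷ − 12x⁶ + 12x⁵. Remainder: −16x⁶ + 26x⁵ − 32x⁴ + 6x³ − 10x² + 4x − 21.
Step 3: lead(−16x⁶ + 26x⁵ − 32x⁴ + 6x³ − 10x² + 4x − 21) ÷ lead(D) = −16x⁶ ÷ 2x² = −8x⁴. Subtract (−8x⁴)·D = −16x⁶ + 16x⁵ − 16x⁴. Remainder: 10x⁵ − 16x⁴ + 6x³ − 10x² + 4x − 21.
Step 4: lead(10x⁵ − 16x⁴ + 6x³ − 10x² + 4x − 21) ÷ lead(D) = 10x⁵ ÷ 2x² = 5x³. Subtract (5x³)·D = 10x⁵ − 10x⁴ + 10x³. Remainder: −6x⁴ − 4x³ − 10x² + 4x − 21.
Step 5: lead(−6x⁴ − 4x³ − 10x² + 4x − 21) ÷ lead(D) = −6x⁴ ÷ 2x² = −3x². Subtract (−3x²)·D = −6x⁴ + 6x³ − 6x². Remainder: −10x³ − 4x² + 4x − 21.
Step 6: lead(−10x³ − 4x² + 4x − 21) ÷ lead(D) = −10x³ ÷ 2x² = −5x. Subtract (−5x)·D = −10x³ + 10x² − 10x. Remainder: −14x² + 14x − 21.
Step 7: lead(−14x² + 14x − 21) ÷ lead(D) = −14x² ÷ 2x² = −7. Subtract (−7)·D = −14x² + 14x − 14. Remainder: −7.

R(x) = −7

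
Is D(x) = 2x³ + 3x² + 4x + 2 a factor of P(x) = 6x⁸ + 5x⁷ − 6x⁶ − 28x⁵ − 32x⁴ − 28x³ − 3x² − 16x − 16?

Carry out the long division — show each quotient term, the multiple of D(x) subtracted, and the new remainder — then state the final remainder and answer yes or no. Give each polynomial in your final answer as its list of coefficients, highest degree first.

Step 1: lead(6x⁸ + 5x⁷ − 6x⁶ − 28x⁵ − 32x⁴ − 28x³ − 3x² − 16x − 16) ÷ lead(D) = 6x⁸ ÷ 2x³ = 3x⁵. Subtract (3x⁵)·D = 6x⁸ + 9x⁷ + 12x⁶ + 6x⁵. Remainder: −4x⁷ − 18x⁶ − 34x⁵ − 32x⁴ − 28x³ − 3x² − 16x − 16.
Step 2: lead(−4x⁷ − 18x⁶ − 34x⁵ − 32x⁴ − 28x³ − 3x² − 16x − 16) ÷ lead(D) = −4x⁷ ÷ 2x³ = −2x⁴. Subtract (−2x⁴)·D = −4x⁷ − 6x⁶ − 8x⁵ − 4x⁴. Remainder: −12x⁶ − 26x⁵ − 28x⁴ − 28x³ − 3x² − 16x − 16.
Step 3: lead(−12x⁶ − 26x⁵ − 28x⁴ − 28x³ − 3x² − 16x − 16) ÷ lead(D) = −12x⁶ ÷ 2x³ = −6x³. Subtract (−6x³)·D = −12x⁶ − 18x⁵ − 24x⁴ − 12x³. Remainder: −8x⁵ − 4x⁴ − 16x³ − 3x² − 16x − 16.
Step 4: lead(−8x⁵ − 4x⁴ − 16x³ − 3x² − 16x − 16) ÷ lead(D) = −8x⁵ ÷ 2x³ = −4x². Subtract (−4x²)·D = −8x⁵ − 12x⁴ − 16x³ − 8x². Remainder: 8x⁴ + 5x² − 16x − 16.
Step 5: lead(8x⁴ + 5x² − 16x − 16) ÷ lead(D) = 8x⁴ ÷ 2x³ = 4x. Subtract (4x)·D = 8x⁴ + 12x³ + 16x² + 8x. Remainder: −12x³ − 11x² − 24x − 16.
Step 6: lead(−12x³ − 11x² − 24x − 16) ÷ lead(D) = −12x³ ÷ 2x³ = −6. Subtract (−6)·D = −12x³ − 18x² − 24x − 12. Remainder: 7x² − 4.

R = [7, 0, -4], so D(x) is not a factor of P(x). no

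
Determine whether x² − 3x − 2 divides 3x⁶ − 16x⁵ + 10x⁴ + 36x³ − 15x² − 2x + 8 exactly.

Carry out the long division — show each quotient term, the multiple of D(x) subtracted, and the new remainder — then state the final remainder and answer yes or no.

Step 1: lead(3x⁶ − 16x⁵ + 10x⁴ + 36x³ − 15x² − 2x + 8) ÷ lead(D) = 3x⁶ ÷ x² = 3x⁴. Subtract (3x⁴)·D = 3x⁶ − 9x⁵ − 6x⁴. Remainder: −7x⁵ + 16x⁴ + 36x³ − 15x² − 2x + 8.
Step 2: lead(−7x⁵ + 16x⁴ + 36x³ − 15x² − 2x + 8) ÷ lead(D) = −7x⁵ ÷ x² = −7x³. Subtract (−7x³)·D = −7x⁵ + 21x⁴ + 14x³. Remainder: −5x⁴ + 22x³ − 15x² − 2x + 8.
Step 3: lead(−5x⁴ + 22x³ − 15x² − 2x + 8) ÷ lead(D) = −5x⁴ ÷ x² = −5x². Subtract (−5x²)·D = −5x⁴ + 15x³ + 10x². Remainder: 7x³ − 25x² − 2x + 8.
Step 4: lead(7x³ − 25x² − 2x + 8) ÷ lead(D) = 7x³ ÷ x² = 7x. Subtract (7x)·D = 7x³ − 21x² − 14x. Remainder: −4x² + 12x + 8.
Step 5: lead(−4x² + 12x + 8) ÷ lead(D) = −4x² ÷ x² = −4. Subtract (−4)·D = −4x² + 12x + 8. Remainder: 0.

R(x) = 0, so D(x) is a factor of P(x). yes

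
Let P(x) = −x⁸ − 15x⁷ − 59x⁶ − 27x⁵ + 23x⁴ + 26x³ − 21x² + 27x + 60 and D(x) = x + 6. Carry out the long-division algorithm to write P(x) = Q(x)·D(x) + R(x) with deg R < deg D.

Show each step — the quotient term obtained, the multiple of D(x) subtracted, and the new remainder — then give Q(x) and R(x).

Q(x) = −x⁷ − 9x⁶ − 5x⁵ + 3x⁴ + 5x³ − 4x² + 3x + 9; R(x) = 6

Step 1: lead(−x⁸ − 15x⁷ − 59x⁶ − 27x⁵ + 23x⁴ + 26x³ − 21x² + 27x + 60) ÷ lead(D) = −x⁸ ÷ x = −x⁷. Subtract (−x⁷)·D = −x⁸ − 6x⁷. Remainder: −9x⁷ − 59x⁶ − 27x⁵ + 23x⁴ + 26x³ − 21x² + 27x + 60.
Step 2: lead(−9x⁷ − 59x⁶ − 27x⁵ + 23x⁴ + 26x³ − 21x² + 27x + 60) ÷ lead(D) = −9x⁷ ÷ x = −9x⁶. Subtract (−9x⁶)·D = −9x⁷ − 54x⁶. Remainder: −5x⁶ − 27x⁵ + 23x⁴ + 26x³ − 21x² + 27x + 60.
Step 3: lead(−5x⁶ − 27x⁵ + 23x⁴ + 26x³ − 21x² + 27x + 60) ÷ lead(D) = −5x⁶ ÷ x = −5x⁵. Subtract (−5x⁵)·D = −5x⁶ − 30x⁵. Remainder: 3x⁵ + 23x⁴ + 26x³ − 21x² + 27x + 60.
Step 4: lead(3x⁵ + 23x⁴ + 26x³ − 21x² + 27x + 60) ÷ lead(D) = 3x⁵ ÷ x = 3x⁴. Subtract (3x⁴)·D = 3x⁵ + 18x⁴. Remainder: 5x⁴ + 26x³ − 21x² + 27x + 60.
Step 5: lead(5x⁴ + 26x³ − 21x² + 27x + 60) ÷ lead(D) = 5x⁴ ÷ x = 5x³. Subtract (5x³)·D = 5x⁴ + 30x³. Remainder: −4x³ − 21x² + 27x + 60.
Step 6: lead(−4x³ − 21x² + 27x + 60) ÷ lead(D) = −4x³ ÷ x = −4x². Subtract (−4x²)·D = −4x³ − 24x². Remainder: 3x² + 27x + 60.
Step 7: lead(3x² + 27x + 60) ÷ lead(D) = 3x² ÷ x = 3x. Subtract (3x)·D = 3x² + 18x. Remainder: 9x + 60.
Step 8: lead(9x + 60) ÷ lead(D) = 9x ÷ x = 9. Subtract (9)·D = 9x + 54. Remainder: 6.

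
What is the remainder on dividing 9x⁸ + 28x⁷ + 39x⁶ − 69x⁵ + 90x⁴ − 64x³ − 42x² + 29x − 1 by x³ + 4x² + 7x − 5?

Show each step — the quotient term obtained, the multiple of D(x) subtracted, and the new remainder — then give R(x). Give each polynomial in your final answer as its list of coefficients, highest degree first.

Step 1: lead(9x⁸ + 28x⁷ + 39x⁶ − 69x⁵ + 90x⁴ − 64x³ − 42x² + 29x − 1) ÷ lead(D) = 9x⁸ ÷ x³ = 9x⁵. Subtract (9x⁵)·D = 9x⁸ + 36x⁷ + 63x⁶ − 45x⁵. Remainder: −8x⁷ − 24x⁶ − 24x⁵ + 90x⁴ − 64x³ − 42x² + 29x − 1.
Step 2: lead(−8x⁷ − 24x⁶ − 24x⁵ + 90x⁴ − 64x³ − 42x² + 29x − 1) ÷ lead(D) = −8x⁷ ÷ x³ = −8x⁴. Subtract (−8x⁴)·D = −8x⁷ − 32x⁶ − 56x⁵ + 40x⁴. Remainder: 8x⁶ + 32x⁵ + 50x⁴ − 64x³ − 42x² + 29x − 1.
Step 3: lead(8x⁶ + 32x⁵ + 50x⁴ − 64x³ − 42x² + 29x − 1) ÷ lead(D) = 8x⁶ ÷ x³ = 8x³. Subtract (8x³)·D = 8x⁶ + 32x⁵ + 56x⁴ − 40x³. Remainder: −6x⁴ − 24x³ − 42x² + 29x − 1.
Step 4: lead(−6x⁴ − 24x³ − 42x² + 29x − 1) ÷ lead(D) = −6x⁴ ÷ x³ = −6x. Subtract (−6x)·D = −6x⁴ − 24x³ − 42x² + 30x. Remainder: −x − 1.

R = [-1, -1]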